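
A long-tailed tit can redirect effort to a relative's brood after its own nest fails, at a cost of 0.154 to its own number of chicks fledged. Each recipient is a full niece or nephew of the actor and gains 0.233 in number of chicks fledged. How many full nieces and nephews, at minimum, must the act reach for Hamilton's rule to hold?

3

r to a full niece or nephew = 0.25 (full aunt/uncle↔niece/nephew: two paths of length 3 through the shared grandparent pair: r = 2·(1/2)^3 = 1/4).
Hamilton's rule: n·r·B > C  ⇒  n > C/(r·B) = 0.154/(0.25·0.233) = 2.644.
The smallest integer exceeding 2.644 is 3.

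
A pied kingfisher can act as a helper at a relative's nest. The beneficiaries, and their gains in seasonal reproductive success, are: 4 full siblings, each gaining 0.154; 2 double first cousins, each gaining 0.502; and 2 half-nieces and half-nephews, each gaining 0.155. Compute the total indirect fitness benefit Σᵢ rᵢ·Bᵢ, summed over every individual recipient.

r to a full sibling = 0.5 (full sibs share both parents — two paths of length 2: r = 2·(1/2)^2 = 1/2).
r to a double first cousin = 1/4 (double first cousins share both grandparent pairs — four paths of length 4: r = 4·(1/2)^4 = 1/4).
r to a half-niece or half-nephew = 1/8 (half-aunt/uncle↔niece/nephew: one path of length 3: r = (1/2)^3 = 1/8).
Summing one r·B term per recipient: 4·0.5·0.154 + 2·0.25·0.502 + 2·0.125·0.155 = 0.59775.

0.59775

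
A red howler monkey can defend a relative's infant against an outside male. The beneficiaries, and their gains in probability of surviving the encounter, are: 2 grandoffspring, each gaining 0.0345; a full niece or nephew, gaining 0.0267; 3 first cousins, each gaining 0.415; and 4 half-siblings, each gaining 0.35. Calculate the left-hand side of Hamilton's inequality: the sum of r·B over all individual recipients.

0.52955

r to a grandoffspring = 0.25 (two parent–offspring links: r = (1/2)^2 = 1/4).
r to a full niece or nephew = 0.25 (full aunt/uncle↔niece/nephew: two paths of length 3 through the shared grandparent pair: r = 2·(1/2)^3 = 1/4).
r to a first cousin = 1/8 (first cousins share one grandparent pair — two paths of length 4: r = 2·(1/2)^4 = 1/8).
r to a half-sibling = 0.25 (half-sibs share one parent — one path of length 2: r = (1/2)^2 = 1/4).
Summing one r·B term per recipient: 2·0.25·0.0345 + 1·0.25·0.0267 + 3·0.125·0.415 + 4·0.25·0.35 = 0.52955.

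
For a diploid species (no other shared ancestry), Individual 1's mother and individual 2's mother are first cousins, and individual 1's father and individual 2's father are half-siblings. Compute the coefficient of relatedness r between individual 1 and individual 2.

0.09375

With two independent routes of shared ancestry, r is the sum of the two contributions.
Individual 1 and individual 2 are related in two ways: second cousins through their mothers (r = 1/32) and half first cousins through their fathers (r = 1/16).
r = 1/32 + 1/16 = 0.09375.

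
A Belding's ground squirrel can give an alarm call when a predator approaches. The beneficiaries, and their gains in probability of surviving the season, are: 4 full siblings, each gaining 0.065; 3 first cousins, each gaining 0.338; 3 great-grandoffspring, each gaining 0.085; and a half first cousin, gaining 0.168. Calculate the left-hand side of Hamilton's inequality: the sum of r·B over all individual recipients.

r to a full sibling = 1/2 (full sibs share both parents — two paths of length 2: r = 2·(1/2)^2 = 1/2).
r to a first cousin = 1/8 (first cousins share one grandparent pair — two paths of length 4: r = 2·(1/2)^4 = 1/8).
r to a great-grandoffspring = 0.125 (three parent–offspring links: r = (1/2)^3 = 1/8).
r to a half first cousin = 0.0625 (half first cousins share one grandparent — one path of length 4: r = (1/2)^4 = 1/16).
Summing one r·B term per recipient: 4·0.5·0.065 + 3·0.125·0.338 + 3·0.125·0.085 + 1·0.0625·0.168 = 0.299125.

0.299125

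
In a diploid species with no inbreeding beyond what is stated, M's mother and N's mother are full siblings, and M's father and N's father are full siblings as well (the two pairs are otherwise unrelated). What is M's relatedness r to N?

0.25

Wright's path rule: contributions from independent ancestry routes add.
M and N are related in two ways: first cousins through their mothers (r = 1/8) and first cousins through their fathers (r = 1/8) — i.e. double first cousins.
r = 1/8 + 1/8 = 0.25.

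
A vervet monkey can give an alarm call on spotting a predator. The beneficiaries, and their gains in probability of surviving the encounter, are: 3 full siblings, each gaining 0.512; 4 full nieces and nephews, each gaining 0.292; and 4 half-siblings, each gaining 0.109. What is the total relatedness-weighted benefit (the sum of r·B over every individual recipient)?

r to a full sibling = 0.5 (full sibs share both parents — two paths of length 2: r = 2·(1/2)^2 = 1/2).
r to a full niece or nephew = 1/4 (full aunt/uncle↔niece/nephew: two paths of length 3 through the shared grandparent pair: r = 2·(1/2)^3 = 1/4).
r to a half-sibling = 1/4 (half-sibs share one parent — one path of length 2: r = (1/2)^2 = 1/4).
Summing one r·B term per recipient: 3·0.5·0.512 + 4·0.25·0.292 + 4·0.25·0.109 = 1.169.

1.169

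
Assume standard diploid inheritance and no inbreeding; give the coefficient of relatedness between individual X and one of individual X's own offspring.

0.5

Each parent–offspring link contributes a factor of 1/2, and independent paths through distinct common ancestors add.
One parent–offspring link: r = (1/2)^1 = 1/2.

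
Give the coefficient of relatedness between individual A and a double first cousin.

Double first cousins share both grandparent pairs — four paths of length 4: r = 4·(1/2)^4 = 1/4.

0.25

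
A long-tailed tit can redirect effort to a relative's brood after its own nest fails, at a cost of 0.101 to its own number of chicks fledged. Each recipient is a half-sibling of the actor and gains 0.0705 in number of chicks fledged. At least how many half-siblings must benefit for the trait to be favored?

r to a half-sibling = 1/4 (half-sibs share one parent — one path of length 2: r = (1/2)^2 = 1/4).
Hamilton's rule: n·r·B > C  ⇒  n > C/(r·B) = 0.101/(0.25·0.0705) = 5.73.
The smallest integer exceeding 5.73 is 6.

6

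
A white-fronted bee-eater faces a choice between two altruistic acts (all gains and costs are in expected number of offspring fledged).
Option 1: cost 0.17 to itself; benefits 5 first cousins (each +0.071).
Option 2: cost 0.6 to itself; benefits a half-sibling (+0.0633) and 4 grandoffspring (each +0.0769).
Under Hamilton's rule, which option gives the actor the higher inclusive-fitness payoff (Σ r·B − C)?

Option 1

Option 1: r to a first cousin = 0.125.
Option 1: Σ r·B − C = (5·0.125·0.071) − 0.17 = -0.125625.
Option 2: r to a half-sibling = 0.25.
Option 2: r to a grandoffspring = 0.25.
Option 2: Σ r·B − C = (1·0.25·0.0633 + 4·0.25·0.0769) − 0.6 = -0.507275.
Option 1 has the higher net inclusive-fitness payoff.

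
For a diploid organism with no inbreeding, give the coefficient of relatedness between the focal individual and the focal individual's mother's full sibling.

Each parent–offspring link contributes a factor of 1/2, and independent paths through distinct common ancestors add.
Full aunt/uncle↔niece/nephew: two paths of length 3 through the shared grandparent pair: r = 2·(1/2)^3 = 1/4.

0.25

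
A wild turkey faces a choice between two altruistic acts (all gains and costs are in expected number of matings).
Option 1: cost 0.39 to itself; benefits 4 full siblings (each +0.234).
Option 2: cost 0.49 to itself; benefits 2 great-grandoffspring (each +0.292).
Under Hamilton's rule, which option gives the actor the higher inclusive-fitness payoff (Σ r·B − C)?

Option 1: r to a full sibling = 0.5.
Option 1: Σ r·B − C = (4·0.5·0.234) − 0.39 = 0.078.
Option 2: r to a great-grandoffspring = 0.125.
Option 2: Σ r·B − C = (2·0.125·0.292) − 0.49 = -0.417.
Option 1 has the higher net inclusive-fitness payoff.

Option 1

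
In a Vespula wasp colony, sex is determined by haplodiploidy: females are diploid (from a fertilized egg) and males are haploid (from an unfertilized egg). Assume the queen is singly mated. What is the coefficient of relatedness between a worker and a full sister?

Haplodiploid full sisters inherit their father's entire haploid genome identically (contributing 1/2) and on average half of their mother's contribution (1/2 · 1/2 = 1/4); r = 1/2 + 1/4 = 3/4.

0.75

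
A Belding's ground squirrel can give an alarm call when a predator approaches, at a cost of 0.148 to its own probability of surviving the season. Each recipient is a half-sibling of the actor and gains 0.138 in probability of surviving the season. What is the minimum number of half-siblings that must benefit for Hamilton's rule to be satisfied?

5

r to a half-sibling = 0.25 (half-sibs share one parent — one path of length 2: r = (1/2)^2 = 1/4).
Hamilton's rule: n·r·B > C  ⇒  n > C/(r·B) = 0.148/(0.25·0.138) = 4.29.
The smallest integer exceeding 4.29 is 5.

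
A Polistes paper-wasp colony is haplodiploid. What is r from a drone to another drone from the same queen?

0.5

Haploid brothers each carry a random half of the queen's diploid genome, so on average they share half: r = 1/2.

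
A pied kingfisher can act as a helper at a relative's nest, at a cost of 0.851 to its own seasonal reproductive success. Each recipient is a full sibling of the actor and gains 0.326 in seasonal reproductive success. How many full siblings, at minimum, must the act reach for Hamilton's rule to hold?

6

r to a full sibling = 0.5 (full sibs share both parents — two paths of length 2: r = 2·(1/2)^2 = 1/2).
Hamilton's rule: n·r·B > C  ⇒  n > C/(r·B) = 0.851/(0.5·0.326) = 5.221.
The smallest integer exceeding 5.221 is 6.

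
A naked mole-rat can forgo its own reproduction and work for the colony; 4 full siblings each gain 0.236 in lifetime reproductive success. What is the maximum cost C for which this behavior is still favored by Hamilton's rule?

0.472

r to a full sibling = 1/2 (full sibs share both parents — two paths of length 2: r = 2·(1/2)^2 = 1/2).
Hamilton's rule: n·r·B > C, so the trait is favored while C < n·r·B = 4·0.5·0.236 = 0.472.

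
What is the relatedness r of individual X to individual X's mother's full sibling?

Each parent–offspring link contributes a factor of 1/2, and independent paths through distinct common ancestors add.
Full aunt/uncle↔niece/nephew: two paths of length 3 through the shared grandparent pair: r = 2·(1/2)^3 = 1/4.

0.25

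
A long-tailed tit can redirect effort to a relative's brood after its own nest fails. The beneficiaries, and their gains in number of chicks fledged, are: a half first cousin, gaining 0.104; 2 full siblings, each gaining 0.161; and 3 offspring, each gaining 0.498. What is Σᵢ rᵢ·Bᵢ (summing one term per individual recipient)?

0.9145

r to a half first cousin = 1/16 (half first cousins share one grandparent — one path of length 4: r = (1/2)^4 = 1/16).
r to a full sibling = 1/2 (full sibs share both parents — two paths of length 2: r = 2·(1/2)^2 = 1/2).
r to an offspring = 0.5 (one parent–offspring link: r = (1/2)^1 = 1/2).
Summing one r·B term per recipient: 1·0.0625·0.104 + 2·0.5·0.161 + 3·0.5·0.498 = 0.9145.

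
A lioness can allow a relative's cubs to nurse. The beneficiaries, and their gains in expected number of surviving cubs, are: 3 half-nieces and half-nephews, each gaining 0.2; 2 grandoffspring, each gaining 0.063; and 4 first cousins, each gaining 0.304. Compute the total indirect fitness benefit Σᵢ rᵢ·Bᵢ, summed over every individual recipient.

0.2585

r to a half-niece or half-nephew = 1/8 (half-aunt/uncle↔niece/nephew: one path of length 3: r = (1/2)^3 = 1/8).
r to a grandoffspring = 0.25 (two parent–offspring links: r = (1/2)^2 = 1/4).
r to a first cousin = 1/8 (first cousins share one grandparent pair — two paths of length 4: r = 2·(1/2)^4 = 1/8).
Summing one r·B term per recipient: 3·0.125·0.2 + 2·0.25·0.063 + 4·0.125·0.304 = 0.2585.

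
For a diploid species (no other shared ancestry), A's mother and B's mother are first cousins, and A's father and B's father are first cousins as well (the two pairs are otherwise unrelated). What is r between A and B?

0.0625

Relatedness sums over independent paths through distinct common ancestors.
A and B are related in two ways: second cousins through their mothers (r = 1/32) and second cousins through their fathers (r = 1/32).
r = 1/32 + 1/32 = 1/16 = 0.0625.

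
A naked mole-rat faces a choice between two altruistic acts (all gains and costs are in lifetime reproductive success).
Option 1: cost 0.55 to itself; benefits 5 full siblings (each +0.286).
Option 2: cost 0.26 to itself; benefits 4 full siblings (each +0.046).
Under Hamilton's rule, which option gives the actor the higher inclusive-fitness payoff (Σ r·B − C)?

Option 1: r to a full sibling = 0.5.
Option 1: Σ r·B − C = (5·0.5·0.286) − 0.55 = 0.165.
Option 2: r to a full sibling = 0.5.
Option 2: Σ r·B − C = (4·0.5·0.046) − 0.26 = -0.168.
Option 1 has the higher net inclusive-fitness payoff.

Option 1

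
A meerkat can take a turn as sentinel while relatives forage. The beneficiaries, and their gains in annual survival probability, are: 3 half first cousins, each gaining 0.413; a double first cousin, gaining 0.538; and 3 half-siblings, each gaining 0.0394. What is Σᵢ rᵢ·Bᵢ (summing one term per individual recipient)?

r to a half first cousin = 1/16 (half first cousins share one grandparent — one path of length 4: r = (1/2)^4 = 1/16).
r to a double first cousin = 1/4 (double first cousins share both grandparent pairs — four paths of length 4: r = 4·(1/2)^4 = 1/4).
r to a half-sibling = 0.25 (half-sibs share one parent — one path of length 2: r = (1/2)^2 = 1/4).
Summing one r·B term per recipient: 3·0.0625·0.413 + 1·0.25·0.538 + 3·0.25·0.0394 = 0.2414875.

0.2414875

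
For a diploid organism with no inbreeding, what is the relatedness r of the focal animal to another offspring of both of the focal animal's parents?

0.5

Each parent–offspring link contributes a factor of 1/2, and independent paths through distinct common ancestors add.
Full sibs share both parents — two paths of length 2: r = 2·(1/2)^2 = 1/2.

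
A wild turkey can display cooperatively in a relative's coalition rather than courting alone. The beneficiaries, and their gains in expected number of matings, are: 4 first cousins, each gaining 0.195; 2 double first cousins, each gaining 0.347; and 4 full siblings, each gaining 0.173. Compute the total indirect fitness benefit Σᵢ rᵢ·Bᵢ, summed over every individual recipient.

0.617

r to a first cousin = 1/8 (first cousins share one grandparent pair — two paths of length 4: r = 2·(1/2)^4 = 1/8).
r to a double first cousin = 0.25 (double first cousins share both grandparent pairs — four paths of length 4: r = 4·(1/2)^4 = 1/4).
r to a full sibling = 0.5 (full sibs share both parents — two paths of length 2: r = 2·(1/2)^2 = 1/2).
Summing one r·B term per recipient: 4·0.125·0.195 + 2·0.25·0.347 + 4·0.5·0.173 = 0.617.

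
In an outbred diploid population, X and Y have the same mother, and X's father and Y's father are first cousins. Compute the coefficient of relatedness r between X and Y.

Independent pedigree routes through distinct common ancestors add.
X and Y are related in two ways: half-sibs through their shared mother (r = 1/4) and second cousins through their fathers (r = 1/32).
r = 1/4 + 1/32 = 9/32 = 0.28125.

0.28125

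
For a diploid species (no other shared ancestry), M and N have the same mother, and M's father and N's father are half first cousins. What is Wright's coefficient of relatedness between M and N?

With two independent routes of shared ancestry, r is the sum of the two contributions.
M and N are related in two ways: half-sibs through their shared mother (r = 1/4) and half second cousins through their fathers (r = 1/64).
r = 1/4 + 1/64 = 0.265625.

0.265625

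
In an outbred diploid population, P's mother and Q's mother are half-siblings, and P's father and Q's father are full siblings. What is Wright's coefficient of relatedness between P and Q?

0.1875

Wright's path rule: contributions from independent ancestry routes add.
P and Q are related in two ways: half first cousins through their mothers (r = 1/16) and first cousins through their fathers (r = 1/8).
r = 1/16 + 1/8 = 0.1875.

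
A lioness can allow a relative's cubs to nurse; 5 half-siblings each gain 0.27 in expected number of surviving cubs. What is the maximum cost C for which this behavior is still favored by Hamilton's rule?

r to a half-sibling = 0.25 (half-sibs share one parent — one path of length 2: r = (1/2)^2 = 1/4).
Hamilton's rule: n·r·B > C, so the trait is favored while C < n·r·B = 5·0.25·0.27 = 0.3375.

0.3375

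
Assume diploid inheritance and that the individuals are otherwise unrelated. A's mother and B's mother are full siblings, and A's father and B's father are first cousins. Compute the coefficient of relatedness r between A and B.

With two independent routes of shared ancestry, r is the sum of the two contributions.
A and B are related in two ways: first cousins through their mothers (r = 1/8) and second cousins through their fathers (r = 1/32).
r = 1/8 + 1/32 = 0.15625.

0.15625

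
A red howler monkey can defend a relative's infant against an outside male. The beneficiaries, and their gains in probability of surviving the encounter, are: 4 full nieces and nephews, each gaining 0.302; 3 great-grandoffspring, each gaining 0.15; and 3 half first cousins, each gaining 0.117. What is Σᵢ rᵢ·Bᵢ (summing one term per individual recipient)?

0.3801875

r to a full niece or nephew = 0.25 (full aunt/uncle↔niece/nephew: two paths of length 3 through the shared grandparent pair: r = 2·(1/2)^3 = 1/4).
r to a great-grandoffspring = 1/8 (three parent–offspring links: r = (1/2)^3 = 1/8).
r to a half first cousin = 0.0625 (half first cousins share one grandparent — one path of length 4: r = (1/2)^4 = 1/16).
Summing one r·B term per recipient: 4·0.25·0.302 + 3·0.125·0.15 + 3·0.0625·0.117 = 0.3801875.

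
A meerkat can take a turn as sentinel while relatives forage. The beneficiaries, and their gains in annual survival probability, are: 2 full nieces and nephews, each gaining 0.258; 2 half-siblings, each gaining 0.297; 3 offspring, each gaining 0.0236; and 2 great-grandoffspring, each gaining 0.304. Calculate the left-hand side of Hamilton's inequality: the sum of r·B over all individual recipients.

r to a full niece or nephew = 0.25 (full aunt/uncle↔niece/nephew: two paths of length 3 through the shared grandparent pair: r = 2·(1/2)^3 = 1/4).
r to a half-sibling = 0.25 (half-sibs share one parent — one path of length 2: r = (1/2)^2 = 1/4).
r to an offspring = 0.5 (one parent–offspring link: r = (1/2)^1 = 1/2).
r to a great-grandoffspring = 1/8 (three parent–offspring links: r = (1/2)^3 = 1/8).
Summing one r·B term per recipient: 2·0.25·0.258 + 2·0.25·0.297 + 3·0.5·0.0236 + 2·0.125·0.304 = 0.3889.

0.3889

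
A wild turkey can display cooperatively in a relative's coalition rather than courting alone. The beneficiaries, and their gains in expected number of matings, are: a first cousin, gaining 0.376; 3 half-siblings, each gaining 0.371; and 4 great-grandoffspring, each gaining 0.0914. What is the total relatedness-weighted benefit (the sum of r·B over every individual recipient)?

r to a first cousin = 1/8 (first cousins share one grandparent pair — two paths of length 4: r = 2·(1/2)^4 = 1/8).
r to a half-sibling = 0.25 (half-sibs share one parent — one path of length 2: r = (1/2)^2 = 1/4).
r to a great-grandoffspring = 0.125 (three parent–offspring links: r = (1/2)^3 = 1/8).
Summing one r·B term per recipient: 1·0.125·0.376 + 3·0.25·0.371 + 4·0.125·0.0914 = 0.37095.

0.37095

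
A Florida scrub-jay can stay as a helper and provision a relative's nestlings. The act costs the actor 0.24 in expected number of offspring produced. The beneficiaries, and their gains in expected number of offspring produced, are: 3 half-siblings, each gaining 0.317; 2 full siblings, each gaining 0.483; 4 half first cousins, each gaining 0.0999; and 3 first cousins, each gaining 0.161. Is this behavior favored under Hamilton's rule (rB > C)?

Yes

Hamilton's rule: the trait is favored when the sum of r·B over every recipient exceeds the actor's cost C.
r to a half-sibling = 1/4 (half-sibs share one parent — one path of length 2: r = (1/2)^2 = 1/4).
r to a full sibling = 0.5 (full sibs share both parents — two paths of length 2: r = 2·(1/2)^2 = 1/2).
r to a half first cousin = 1/16 (half first cousins share one grandparent — one path of length 4: r = (1/2)^4 = 1/16).
r to a first cousin = 0.125 (first cousins share one grandparent pair — two paths of length 4: r = 2·(1/2)^4 = 1/8).
Summing one r·B term per recipient: 3·0.25·0.317 + 2·0.5·0.483 + 4·0.0625·0.0999 + 3·0.125·0.161 = 0.8061.
0.8061 > 0.24: the indirect benefit exceeds the cost.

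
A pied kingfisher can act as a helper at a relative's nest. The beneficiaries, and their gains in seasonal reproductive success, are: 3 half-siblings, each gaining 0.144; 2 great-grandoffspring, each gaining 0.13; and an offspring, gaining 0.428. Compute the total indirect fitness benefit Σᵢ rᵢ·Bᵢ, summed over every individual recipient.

0.3545

r to a half-sibling = 1/4 (half-sibs share one parent — one path of length 2: r = (1/2)^2 = 1/4).
r to a great-grandoffspring = 1/8 (three parent–offspring links: r = (1/2)^3 = 1/8).
r to an offspring = 1/2 (one parent–offspring link: r = (1/2)^1 = 1/2).
Summing one r·B term per recipient: 3·0.25·0.144 + 2·0.125·0.13 + 1·0.5·0.428 = 0.3545.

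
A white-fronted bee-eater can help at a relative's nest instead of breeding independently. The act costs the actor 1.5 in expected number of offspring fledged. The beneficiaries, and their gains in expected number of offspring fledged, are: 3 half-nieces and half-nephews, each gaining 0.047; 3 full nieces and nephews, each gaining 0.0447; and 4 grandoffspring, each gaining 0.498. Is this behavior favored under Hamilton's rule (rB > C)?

No

Hamilton's rule: the trait is favored when the sum of r·B over every recipient exceeds the actor's cost C.
r to a half-niece or half-nephew = 0.125 (half-aunt/uncle↔niece/nephew: one path of length 3: r = (1/2)^3 = 1/8).
r to a full niece or nephew = 0.25 (full aunt/uncle↔niece/nephew: two paths of length 3 through the shared grandparent pair: r = 2·(1/2)^3 = 1/4).
r to a grandoffspring = 0.25 (two parent–offspring links: r = (1/2)^2 = 1/4).
Summing one r·B term per recipient: 3·0.125·0.047 + 3·0.25·0.0447 + 4·0.25·0.498 = 0.54915.
0.54915 < 1.5: the indirect benefit is less than the cost.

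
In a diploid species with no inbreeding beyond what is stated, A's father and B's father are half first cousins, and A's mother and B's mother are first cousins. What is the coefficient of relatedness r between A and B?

0.046875

Wright's path rule: contributions from independent ancestry routes add.
A and B are related in two ways: half second cousins through their fathers (r = 1/64) and second cousins through their mothers (r = 1/32).
r = 1/64 + 1/32 = 3/64 = 0.046875.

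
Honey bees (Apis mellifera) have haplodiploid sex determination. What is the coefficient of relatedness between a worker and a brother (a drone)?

0.25

Her haploid brother carries none of their father's genes and a random half of their mother's genome; that half matches the maternal half of her own genome with probability 1/2: r = 1/2 · 1/2 = 1/4.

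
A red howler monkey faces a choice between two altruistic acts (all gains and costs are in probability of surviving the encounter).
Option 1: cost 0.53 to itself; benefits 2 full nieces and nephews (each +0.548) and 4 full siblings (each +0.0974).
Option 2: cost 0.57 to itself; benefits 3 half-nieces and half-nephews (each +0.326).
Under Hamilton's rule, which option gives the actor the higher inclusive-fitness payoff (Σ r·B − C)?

Option 1: r to a full niece or nephew = 0.25.
Option 1: r to a full sibling = 0.5.
Option 1: Σ r·B − C = (2·0.25·0.548 + 4·0.5·0.0974) − 0.53 = -0.0612.
Option 2: r to a half-niece or half-nephew = 0.125.
Option 2: Σ r·B − C = (3·0.125·0.326) − 0.57 = -0.44775.
Option 1 has the higher net inclusive-fitness payoff.

Option 1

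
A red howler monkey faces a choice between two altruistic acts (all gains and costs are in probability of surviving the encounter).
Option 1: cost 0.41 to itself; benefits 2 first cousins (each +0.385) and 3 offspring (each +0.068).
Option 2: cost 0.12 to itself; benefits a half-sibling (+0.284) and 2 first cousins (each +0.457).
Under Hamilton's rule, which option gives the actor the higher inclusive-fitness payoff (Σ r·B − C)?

Option 2

Option 1: r to a first cousin = 0.125.
Option 1: r to an offspring = 0.5.
Option 1: Σ r·B − C = (2·0.125·0.385 + 3·0.5·0.068) − 0.41 = -0.21175.
Option 2: r to a half-sibling = 0.25.
Option 2: r to a first cousin = 0.125.
Option 2: Σ r·B − C = (1·0.25·0.284 + 2·0.125·0.457) − 0.12 = 0.06525.
Option 2 has the higher net inclusive-fitness payoff.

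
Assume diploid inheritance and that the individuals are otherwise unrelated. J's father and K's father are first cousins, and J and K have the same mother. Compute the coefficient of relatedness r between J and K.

0.28125

Wright's path rule: contributions from independent ancestry routes add.
J and K are related in two ways: second cousins through their fathers (r = 1/32) and half-sibs through their shared mother (r = 1/4).
r = 1/32 + 1/4 = 9/32 = 0.28125.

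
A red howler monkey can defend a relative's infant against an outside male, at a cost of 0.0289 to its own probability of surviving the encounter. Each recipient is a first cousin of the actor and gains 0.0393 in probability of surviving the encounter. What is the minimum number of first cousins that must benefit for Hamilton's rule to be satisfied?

6

r to a first cousin = 1/8 (first cousins share one grandparent pair — two paths of length 4: r = 2·(1/2)^4 = 1/8).
Hamilton's rule: n·r·B > C  ⇒  n > C/(r·B) = 0.0289/(0.125·0.0393) = 5.883.
The smallest integer exceeding 5.883 is 6.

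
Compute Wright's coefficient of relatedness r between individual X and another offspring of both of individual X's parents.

Each parent–offspring link contributes a factor of 1/2, and independent paths through distinct common ancestors add.
Full sibs share both parents — two paths of length 2: r = 2·(1/2)^2 = 1/2.

0.5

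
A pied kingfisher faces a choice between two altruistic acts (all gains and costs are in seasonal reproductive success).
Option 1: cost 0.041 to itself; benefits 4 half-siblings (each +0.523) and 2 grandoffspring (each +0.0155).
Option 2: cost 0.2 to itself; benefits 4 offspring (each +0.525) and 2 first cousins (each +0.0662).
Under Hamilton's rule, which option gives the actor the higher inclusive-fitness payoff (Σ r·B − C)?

Option 2

Option 1: r to a half-sibling = 0.25.
Option 1: r to a grandoffspring = 0.25.
Option 1: Σ r·B − C = (4·0.25·0.523 + 2·0.25·0.0155) − 0.041 = 0.48975.
Option 2: r to an offspring = 0.5.
Option 2: r to a first cousin = 0.125.
Option 2: Σ r·B − C = (4·0.5·0.525 + 2·0.125·0.0662) − 0.2 = 0.86655.
Option 2 has the higher net inclusive-fitness payoff.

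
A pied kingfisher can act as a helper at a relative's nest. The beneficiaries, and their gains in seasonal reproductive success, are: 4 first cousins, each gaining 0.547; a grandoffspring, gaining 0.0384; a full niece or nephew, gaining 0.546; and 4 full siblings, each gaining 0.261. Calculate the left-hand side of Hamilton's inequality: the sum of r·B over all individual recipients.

0.9416

r to a first cousin = 0.125 (first cousins share one grandparent pair — two paths of length 4: r = 2·(1/2)^4 = 1/8).
r to a grandoffspring = 0.25 (two parent–offspring links: r = (1/2)^2 = 1/4).
r to a full niece or nephew = 1/4 (full aunt/uncle↔niece/nephew: two paths of length 3 through the shared grandparent pair: r = 2·(1/2)^3 = 1/4).
r to a full sibling = 1/2 (full sibs share both parents — two paths of length 2: r = 2·(1/2)^2 = 1/2).
Summing one r·B term per recipient: 4·0.125·0.547 + 1·0.25·0.0384 + 1·0.25·0.546 + 4·0.5·0.261 = 0.9416.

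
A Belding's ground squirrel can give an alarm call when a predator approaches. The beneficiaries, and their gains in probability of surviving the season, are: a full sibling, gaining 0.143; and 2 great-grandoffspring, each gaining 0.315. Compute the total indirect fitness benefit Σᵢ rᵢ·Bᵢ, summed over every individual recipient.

0.15025

r to a full sibling = 1/2 (full sibs share both parents — two paths of length 2: r = 2·(1/2)^2 = 1/2).
r to a great-grandoffspring = 1/8 (three parent–offspring links: r = (1/2)^3 = 1/8).
Summing one r·B term per recipient: 1·0.5·0.143 + 2·0.125·0.315 = 0.15025.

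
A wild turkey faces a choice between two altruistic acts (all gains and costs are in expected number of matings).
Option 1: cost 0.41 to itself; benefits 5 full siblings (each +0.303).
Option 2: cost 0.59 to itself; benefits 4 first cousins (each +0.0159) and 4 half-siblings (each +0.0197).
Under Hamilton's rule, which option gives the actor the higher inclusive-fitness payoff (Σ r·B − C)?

Option 1: r to a full sibling = 0.5.
Option 1: Σ r·B − C = (5·0.5·0.303) − 0.41 = 0.3475.
Option 2: r to a first cousin = 0.125.
Option 2: r to a half-sibling = 0.25.
Option 2: Σ r·B − C = (4·0.125·0.0159 + 4·0.25·0.0197) − 0.59 = -0.56235.
Option 1 has the higher net inclusive-fitness payoff.

Option 1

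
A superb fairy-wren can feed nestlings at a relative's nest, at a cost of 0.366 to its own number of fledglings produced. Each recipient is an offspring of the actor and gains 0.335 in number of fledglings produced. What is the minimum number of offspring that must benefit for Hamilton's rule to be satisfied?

3

r to an offspring = 1/2 (one parent–offspring link: r = (1/2)^1 = 1/2).
Hamilton's rule: n·r·B > C  ⇒  n > C/(r·B) = 0.366/(0.5·0.335) = 2.185.
The smallest integer exceeding 2.185 is 3.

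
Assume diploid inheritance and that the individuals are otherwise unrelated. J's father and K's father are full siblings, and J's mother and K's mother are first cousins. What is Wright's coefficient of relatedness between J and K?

0.15625

Relatedness sums over independent paths through distinct common ancestors.
J and K are related in two ways: first cousins through their fathers (r = 1/8) and second cousins through their mothers (r = 1/32).
r = 1/8 + 1/32 = 0.15625.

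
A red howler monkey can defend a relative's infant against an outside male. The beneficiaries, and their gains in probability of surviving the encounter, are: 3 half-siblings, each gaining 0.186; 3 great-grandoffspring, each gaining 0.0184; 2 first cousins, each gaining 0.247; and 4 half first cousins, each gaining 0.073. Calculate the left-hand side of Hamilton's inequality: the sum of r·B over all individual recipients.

0.2264

r to a half-sibling = 0.25 (half-sibs share one parent — one path of length 2: r = (1/2)^2 = 1/4).
r to a great-grandoffspring = 0.125 (three parent–offspring links: r = (1/2)^3 = 1/8).
r to a first cousin = 1/8 (first cousins share one grandparent pair — two paths of length 4: r = 2·(1/2)^4 = 1/8).
r to a half first cousin = 1/16 (half first cousins share one grandparent — one path of length 4: r = (1/2)^4 = 1/16).
Summing one r·B term per recipient: 3·0.25·0.186 + 3·0.125·0.0184 + 2·0.125·0.247 + 4·0.0625·0.073 = 0.2264.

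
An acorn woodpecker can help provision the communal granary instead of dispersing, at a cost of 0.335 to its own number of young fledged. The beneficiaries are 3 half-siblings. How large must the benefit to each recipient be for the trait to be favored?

r to a half-sibling = 1/4 (half-sibs share one parent — one path of length 2: r = (1/2)^2 = 1/4).
Hamilton's rule with n recipients of equal r: n·r·B > C, so B > C/(n·r) = 0.335/(3·0.25) = 0.4467.

0.4467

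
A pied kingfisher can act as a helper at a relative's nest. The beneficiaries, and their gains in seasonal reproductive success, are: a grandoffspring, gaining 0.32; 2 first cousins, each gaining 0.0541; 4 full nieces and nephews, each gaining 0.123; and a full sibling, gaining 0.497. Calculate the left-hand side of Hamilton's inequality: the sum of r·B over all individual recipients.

0.465025

r to a grandoffspring = 1/4 (two parent–offspring links: r = (1/2)^2 = 1/4).
r to a first cousin = 1/8 (first cousins share one grandparent pair — two paths of length 4: r = 2·(1/2)^4 = 1/8).
r to a full niece or nephew = 0.25 (full aunt/uncle↔niece/nephew: two paths of length 3 through the shared grandparent pair: r = 2·(1/2)^3 = 1/4).
r to a full sibling = 1/2 (full sibs share both parents — two paths of length 2: r = 2·(1/2)^2 = 1/2).
Summing one r·B term per recipient: 1·0.25·0.32 + 2·0.125·0.0541 + 4·0.25·0.123 + 1·0.5·0.497 = 0.465025.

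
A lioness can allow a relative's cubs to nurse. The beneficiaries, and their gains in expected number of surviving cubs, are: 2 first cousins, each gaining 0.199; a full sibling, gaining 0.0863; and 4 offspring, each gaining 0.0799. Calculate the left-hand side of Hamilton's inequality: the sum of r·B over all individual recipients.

0.2527

r to a first cousin = 0.125 (first cousins share one grandparent pair — two paths of length 4: r = 2·(1/2)^4 = 1/8).
r to a full sibling = 1/2 (full sibs share both parents — two paths of length 2: r = 2·(1/2)^2 = 1/2).
r to an offspring = 0.5 (one parent–offspring link: r = (1/2)^1 = 1/2).
Summing one r·B term per recipient: 2·0.125·0.199 + 1·0.5·0.0863 + 4·0.5·0.0799 = 0.2527.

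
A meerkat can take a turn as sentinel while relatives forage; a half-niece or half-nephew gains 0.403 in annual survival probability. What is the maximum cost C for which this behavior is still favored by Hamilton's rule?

0.050375

r to a half-niece or half-nephew = 1/8 (half-aunt/uncle↔niece/nephew: one path of length 3: r = (1/2)^3 = 1/8).
Hamilton's rule: n·r·B > C, so the trait is favored while C < n·r·B = 1·0.125·0.403 = 0.050375.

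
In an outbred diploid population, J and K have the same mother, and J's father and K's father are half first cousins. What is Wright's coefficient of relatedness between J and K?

Wright's path rule: contributions from independent ancestry routes add.
J and K are related in two ways: half-sibs through their shared mother (r = 1/4) and half second cousins through their fathers (r = 1/64).
r = 1/4 + 1/64 = 17/64 = 0.265625.

0.265625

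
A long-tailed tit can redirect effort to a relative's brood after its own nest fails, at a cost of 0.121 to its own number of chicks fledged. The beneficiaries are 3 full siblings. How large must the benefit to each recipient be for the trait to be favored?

0.0807

r to a full sibling = 1/2 (full sibs share both parents — two paths of length 2: r = 2·(1/2)^2 = 1/2).
Hamilton's rule with n recipients of equal r: n·r·B > C, so B > C/(n·r) = 0.121/(3·0.5) = 0.0807.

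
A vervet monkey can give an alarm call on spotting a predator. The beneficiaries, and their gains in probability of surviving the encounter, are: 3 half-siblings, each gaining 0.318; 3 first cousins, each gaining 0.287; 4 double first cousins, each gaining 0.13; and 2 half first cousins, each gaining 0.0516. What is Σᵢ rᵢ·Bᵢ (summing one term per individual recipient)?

0.482575

r to a half-sibling = 0.25 (half-sibs share one parent — one path of length 2: r = (1/2)^2 = 1/4).
r to a first cousin = 1/8 (first cousins share one grandparent pair — two paths of length 4: r = 2·(1/2)^4 = 1/8).
r to a double first cousin = 0.25 (double first cousins share both grandparent pairs — four paths of length 4: r = 4·(1/2)^4 = 1/4).
r to a half first cousin = 0.0625 (half first cousins share one grandparent — one path of length 4: r = (1/2)^4 = 1/16).
Summing one r·B term per recipient: 3·0.25·0.318 + 3·0.125·0.287 + 4·0.25·0.13 + 2·0.0625·0.0516 = 0.482575.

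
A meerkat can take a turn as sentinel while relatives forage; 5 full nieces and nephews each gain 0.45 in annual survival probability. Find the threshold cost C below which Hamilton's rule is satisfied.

r to a full niece or nephew = 0.25 (full aunt/uncle↔niece/nephew: two paths of length 3 through the shared grandparent pair: r = 2·(1/2)^3 = 1/4).
Hamilton's rule: n·r·B > C, so the trait is favored while C < n·r·B = 5·0.25·0.45 = 0.5625.

0.5625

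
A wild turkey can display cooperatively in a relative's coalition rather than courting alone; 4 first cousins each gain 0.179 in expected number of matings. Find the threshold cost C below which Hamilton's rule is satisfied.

r to a first cousin = 1/8 (first cousins share one grandparent pair — two paths of length 4: r = 2·(1/2)^4 = 1/8).
Hamilton's rule: n·r·B > C, so the trait is favored while C < n·r·B = 4·0.125·0.179 = 0.0895.

0.0895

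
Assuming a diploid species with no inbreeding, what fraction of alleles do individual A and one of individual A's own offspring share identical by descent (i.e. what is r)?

Each parent–offspring link contributes a factor of 1/2, and independent paths through distinct common ancestors add.
One parent–offspring link: r = (1/2)^1 = 1/2.

0.5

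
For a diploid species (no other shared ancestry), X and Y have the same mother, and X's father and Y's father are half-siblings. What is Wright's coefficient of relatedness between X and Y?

0.3125

Wright's path rule: contributions from independent ancestry routes add.
X and Y are related in two ways: half-sibs through their shared mother (r = 1/4) and half first cousins through their fathers (r = 1/16).
r = 1/4 + 1/16 = 0.3125.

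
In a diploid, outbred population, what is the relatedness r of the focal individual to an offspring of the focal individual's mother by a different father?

Each parent–offspring link contributes a factor of 1/2, and independent paths through distinct common ancestors add.
Half-sibs share one parent — one path of length 2: r = (1/2)^2 = 1/4.

0.25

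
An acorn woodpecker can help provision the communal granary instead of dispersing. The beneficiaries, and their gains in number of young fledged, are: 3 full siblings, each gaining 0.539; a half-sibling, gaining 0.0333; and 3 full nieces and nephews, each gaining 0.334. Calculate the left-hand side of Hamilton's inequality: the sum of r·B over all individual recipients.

1.067325

r to a full sibling = 1/2 (full sibs share both parents — two paths of length 2: r = 2·(1/2)^2 = 1/2).
r to a half-sibling = 1/4 (half-sibs share one parent — one path of length 2: r = (1/2)^2 = 1/4).
r to a full niece or nephew = 1/4 (full aunt/uncle↔niece/nephew: two paths of length 3 through the shared grandparent pair: r = 2·(1/2)^3 = 1/4).
Summing one r·B term per recipient: 3·0.5·0.539 + 1·0.25·0.0333 + 3·0.25·0.334 = 1.067325.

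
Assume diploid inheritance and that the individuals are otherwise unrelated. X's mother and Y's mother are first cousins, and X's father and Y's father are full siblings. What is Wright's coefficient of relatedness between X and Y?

0.15625

Relatedness sums over independent paths through distinct common ancestors.
X and Y are related in two ways: second cousins through their mothers (r = 1/32) and first cousins through their fathers (r = 1/8).
r = 1/32 + 1/8 = 5/32 = 0.15625.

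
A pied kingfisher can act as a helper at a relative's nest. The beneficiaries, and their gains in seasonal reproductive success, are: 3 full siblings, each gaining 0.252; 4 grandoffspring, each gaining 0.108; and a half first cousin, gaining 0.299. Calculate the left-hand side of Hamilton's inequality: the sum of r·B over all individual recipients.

r to a full sibling = 0.5 (full sibs share both parents — two paths of length 2: r = 2·(1/2)^2 = 1/2).
r to a grandoffspring = 0.25 (two parent–offspring links: r = (1/2)^2 = 1/4).
r to a half first cousin = 1/16 (half first cousins share one grandparent — one path of length 4: r = (1/2)^4 = 1/16).
Summing one r·B term per recipient: 3·0.5·0.252 + 4·0.25·0.108 + 1·0.0625·0.299 = 0.5046875.

0.5046875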